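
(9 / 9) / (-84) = -1 / 84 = -0.01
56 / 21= 8 / 3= 2.67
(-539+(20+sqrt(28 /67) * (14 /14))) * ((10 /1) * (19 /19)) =-5190+20 * sqrt(469) /67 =-5183.54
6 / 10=3 / 5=0.60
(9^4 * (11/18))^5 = 33158972714975316099/32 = 1036217897342978628.09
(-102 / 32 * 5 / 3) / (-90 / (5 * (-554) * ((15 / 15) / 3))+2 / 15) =-353175 / 15344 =-23.02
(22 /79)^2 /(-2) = -242 /6241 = -0.04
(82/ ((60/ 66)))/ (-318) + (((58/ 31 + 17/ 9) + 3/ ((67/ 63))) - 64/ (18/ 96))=-3319301081/ 9907290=-335.04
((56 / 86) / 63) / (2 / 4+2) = 8 / 1935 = 0.00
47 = 47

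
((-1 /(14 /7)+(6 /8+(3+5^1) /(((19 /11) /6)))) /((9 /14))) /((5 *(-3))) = -14917 /5130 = -2.91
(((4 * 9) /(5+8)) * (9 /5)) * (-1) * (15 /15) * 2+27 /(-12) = -3177 /260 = -12.22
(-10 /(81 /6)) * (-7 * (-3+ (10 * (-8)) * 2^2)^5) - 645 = -492198909715435 /27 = -18229589248719.81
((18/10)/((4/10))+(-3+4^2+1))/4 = 37/8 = 4.62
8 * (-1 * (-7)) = 56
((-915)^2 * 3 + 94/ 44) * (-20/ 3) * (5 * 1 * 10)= -27628448500/ 33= -837225712.12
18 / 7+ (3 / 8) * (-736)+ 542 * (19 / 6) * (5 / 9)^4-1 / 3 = -15192314 / 137781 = -110.26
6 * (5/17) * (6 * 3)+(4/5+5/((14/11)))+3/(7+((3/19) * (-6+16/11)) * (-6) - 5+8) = 6529643/177905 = 36.70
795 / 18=265 / 6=44.17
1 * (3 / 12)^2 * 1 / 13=1 / 208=0.00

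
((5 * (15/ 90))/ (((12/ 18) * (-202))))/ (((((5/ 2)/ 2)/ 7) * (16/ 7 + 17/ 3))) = -147/ 33734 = -0.00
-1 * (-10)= 10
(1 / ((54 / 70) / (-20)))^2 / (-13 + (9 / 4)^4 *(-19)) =-125440000 / 93302523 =-1.34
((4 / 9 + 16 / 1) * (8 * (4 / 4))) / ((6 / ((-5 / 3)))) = -2960 / 81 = -36.54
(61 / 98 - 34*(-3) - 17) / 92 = 8391 / 9016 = 0.93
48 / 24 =2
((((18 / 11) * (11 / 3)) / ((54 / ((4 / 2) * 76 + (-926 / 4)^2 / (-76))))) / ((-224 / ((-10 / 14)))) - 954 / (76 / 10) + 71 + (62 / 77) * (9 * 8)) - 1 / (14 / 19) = 12772303 / 6741504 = 1.89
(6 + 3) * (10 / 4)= 22.50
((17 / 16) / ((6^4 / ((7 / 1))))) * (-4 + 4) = 0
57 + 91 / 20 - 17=891 / 20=44.55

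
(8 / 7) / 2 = 4 / 7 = 0.57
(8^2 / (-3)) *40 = -2560 / 3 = -853.33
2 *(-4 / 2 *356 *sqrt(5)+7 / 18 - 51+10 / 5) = -1424 *sqrt(5) - 875 / 9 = -3281.38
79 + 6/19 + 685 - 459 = 5801/19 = 305.32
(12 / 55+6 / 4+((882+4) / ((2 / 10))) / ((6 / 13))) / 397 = 3168017 / 131010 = 24.18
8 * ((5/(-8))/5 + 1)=7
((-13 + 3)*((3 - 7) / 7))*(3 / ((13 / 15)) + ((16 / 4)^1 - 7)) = 2.64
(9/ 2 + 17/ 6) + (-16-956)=-2894/ 3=-964.67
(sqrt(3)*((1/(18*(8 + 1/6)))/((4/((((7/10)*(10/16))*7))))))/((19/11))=11*sqrt(3)/3648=0.01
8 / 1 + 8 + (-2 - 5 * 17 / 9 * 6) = -128 / 3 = -42.67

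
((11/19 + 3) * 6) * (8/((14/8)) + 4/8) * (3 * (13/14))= 282438/931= 303.37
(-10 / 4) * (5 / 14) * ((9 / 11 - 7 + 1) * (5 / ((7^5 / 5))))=35625 / 5176556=0.01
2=2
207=207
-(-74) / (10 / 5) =37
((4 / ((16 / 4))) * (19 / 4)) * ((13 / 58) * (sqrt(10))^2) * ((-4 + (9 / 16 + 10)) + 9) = 307515 / 1856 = 165.69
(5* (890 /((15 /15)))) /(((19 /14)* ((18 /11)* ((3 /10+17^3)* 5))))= 97900 /1200249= 0.08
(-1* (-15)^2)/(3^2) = -25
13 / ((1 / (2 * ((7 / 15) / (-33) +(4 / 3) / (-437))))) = -96694 / 216315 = -0.45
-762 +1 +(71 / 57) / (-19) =-824234 / 1083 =-761.07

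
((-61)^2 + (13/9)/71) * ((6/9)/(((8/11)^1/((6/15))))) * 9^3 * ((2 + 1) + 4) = 2471652414/355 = 6962401.17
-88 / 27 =-3.26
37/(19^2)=37/361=0.10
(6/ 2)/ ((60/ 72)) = 18/ 5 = 3.60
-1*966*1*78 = -75348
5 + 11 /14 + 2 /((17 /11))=1685 /238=7.08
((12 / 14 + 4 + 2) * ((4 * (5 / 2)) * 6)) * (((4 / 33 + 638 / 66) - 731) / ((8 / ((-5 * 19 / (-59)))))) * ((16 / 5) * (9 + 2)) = -124032000 / 59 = -2102237.29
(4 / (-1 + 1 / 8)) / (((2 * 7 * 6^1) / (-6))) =16 / 49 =0.33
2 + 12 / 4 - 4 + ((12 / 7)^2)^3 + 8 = 4044825 / 117649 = 34.38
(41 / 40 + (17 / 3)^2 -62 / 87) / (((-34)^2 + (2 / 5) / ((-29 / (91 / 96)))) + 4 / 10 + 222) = 0.02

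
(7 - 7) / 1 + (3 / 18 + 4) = 25 / 6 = 4.17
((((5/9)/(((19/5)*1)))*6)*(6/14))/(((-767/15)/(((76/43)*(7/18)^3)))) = -6125/8014383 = -0.00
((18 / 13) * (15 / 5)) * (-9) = -486 / 13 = -37.38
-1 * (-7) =7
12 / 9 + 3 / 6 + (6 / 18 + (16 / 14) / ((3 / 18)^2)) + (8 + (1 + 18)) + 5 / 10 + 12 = 1739 / 21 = 82.81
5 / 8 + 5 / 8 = 5 / 4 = 1.25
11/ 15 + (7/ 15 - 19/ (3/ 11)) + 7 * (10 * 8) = 7373/ 15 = 491.53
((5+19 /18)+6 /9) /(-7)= -121 /126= -0.96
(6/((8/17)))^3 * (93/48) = 4015.80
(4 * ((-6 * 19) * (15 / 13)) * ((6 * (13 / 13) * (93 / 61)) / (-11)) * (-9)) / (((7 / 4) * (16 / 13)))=-8587620 / 4697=-1828.32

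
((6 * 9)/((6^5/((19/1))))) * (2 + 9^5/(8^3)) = 1141387/73728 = 15.48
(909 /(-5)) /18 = -101 /10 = -10.10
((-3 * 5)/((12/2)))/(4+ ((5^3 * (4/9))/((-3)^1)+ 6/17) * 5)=2295/79708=0.03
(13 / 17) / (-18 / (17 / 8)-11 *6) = -13 / 1266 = -0.01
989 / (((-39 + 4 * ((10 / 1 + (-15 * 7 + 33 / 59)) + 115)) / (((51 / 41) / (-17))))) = -175053 / 104591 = -1.67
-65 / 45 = -13 / 9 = -1.44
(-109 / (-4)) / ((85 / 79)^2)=680269 / 28900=23.54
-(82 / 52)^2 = -1681 / 676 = -2.49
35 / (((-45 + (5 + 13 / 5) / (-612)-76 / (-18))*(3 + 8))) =-17850 / 228833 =-0.08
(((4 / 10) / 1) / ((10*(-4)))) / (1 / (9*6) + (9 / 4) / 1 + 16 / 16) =-27 / 8825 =-0.00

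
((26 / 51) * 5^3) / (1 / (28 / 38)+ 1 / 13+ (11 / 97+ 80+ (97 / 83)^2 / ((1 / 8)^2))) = 15810392780 / 41918915877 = 0.38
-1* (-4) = 4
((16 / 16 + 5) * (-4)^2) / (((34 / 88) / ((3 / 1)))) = 12672 / 17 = 745.41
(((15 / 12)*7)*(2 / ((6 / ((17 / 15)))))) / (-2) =-119 / 72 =-1.65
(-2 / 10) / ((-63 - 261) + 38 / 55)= 11 / 17782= 0.00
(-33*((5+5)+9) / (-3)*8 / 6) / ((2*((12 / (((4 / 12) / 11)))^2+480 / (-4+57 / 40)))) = 21527 / 24199272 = 0.00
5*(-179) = -895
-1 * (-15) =15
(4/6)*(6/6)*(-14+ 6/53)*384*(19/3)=-3579904/159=-22515.12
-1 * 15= -15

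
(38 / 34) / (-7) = -19 / 119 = -0.16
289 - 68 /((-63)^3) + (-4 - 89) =49009280 /250047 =196.00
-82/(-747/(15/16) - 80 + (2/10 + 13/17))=3485/37223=0.09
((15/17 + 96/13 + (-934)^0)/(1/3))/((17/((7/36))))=3584/11271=0.32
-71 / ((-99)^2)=-0.01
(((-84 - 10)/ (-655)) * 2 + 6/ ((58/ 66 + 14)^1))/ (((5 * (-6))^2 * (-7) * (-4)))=15857/ 578889000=0.00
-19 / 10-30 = -319 / 10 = -31.90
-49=-49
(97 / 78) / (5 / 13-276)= -97 / 21498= -0.00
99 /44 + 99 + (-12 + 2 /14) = 2503 /28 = 89.39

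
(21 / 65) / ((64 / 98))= 1029 / 2080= 0.49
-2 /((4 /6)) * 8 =-24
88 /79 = 1.11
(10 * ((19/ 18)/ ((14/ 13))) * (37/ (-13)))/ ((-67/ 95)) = 333925/ 8442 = 39.56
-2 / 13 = -0.15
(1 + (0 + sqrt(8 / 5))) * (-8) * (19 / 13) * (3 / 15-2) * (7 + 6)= 1368 / 5 + 2736 * sqrt(10) / 25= 619.68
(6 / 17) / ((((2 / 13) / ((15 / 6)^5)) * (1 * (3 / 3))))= 121875 / 544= 224.03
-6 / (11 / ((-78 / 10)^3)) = 355914 / 1375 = 258.85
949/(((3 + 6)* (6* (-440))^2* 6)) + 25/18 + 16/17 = 2.33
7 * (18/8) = 63/4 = 15.75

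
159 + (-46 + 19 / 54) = 6121 / 54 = 113.35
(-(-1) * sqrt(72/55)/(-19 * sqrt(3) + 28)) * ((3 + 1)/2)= -228 * sqrt(330)/16445 -336 * sqrt(110)/16445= -0.47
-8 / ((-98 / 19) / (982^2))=73288624 / 49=1495686.20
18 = 18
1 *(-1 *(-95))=95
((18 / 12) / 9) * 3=0.50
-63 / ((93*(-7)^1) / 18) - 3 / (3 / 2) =-8 / 31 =-0.26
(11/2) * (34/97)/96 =187/9312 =0.02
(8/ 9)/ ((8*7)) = 1/ 63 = 0.02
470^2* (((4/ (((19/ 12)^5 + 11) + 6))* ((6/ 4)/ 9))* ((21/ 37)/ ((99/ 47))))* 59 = 237103159910400/ 2729440901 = 86868.76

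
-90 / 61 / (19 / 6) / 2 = -270 / 1159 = -0.23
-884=-884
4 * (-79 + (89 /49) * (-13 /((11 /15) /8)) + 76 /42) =-2165348 /1617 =-1339.11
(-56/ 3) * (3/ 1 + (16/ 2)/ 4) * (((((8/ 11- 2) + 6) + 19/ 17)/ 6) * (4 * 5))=-3060400/ 1683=-1818.42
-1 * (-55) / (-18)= -55 / 18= -3.06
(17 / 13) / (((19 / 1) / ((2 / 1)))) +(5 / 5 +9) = 2504 / 247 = 10.14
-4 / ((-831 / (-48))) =-64 / 277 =-0.23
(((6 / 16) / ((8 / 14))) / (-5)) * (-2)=21 / 80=0.26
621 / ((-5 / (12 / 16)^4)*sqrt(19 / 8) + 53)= 21.68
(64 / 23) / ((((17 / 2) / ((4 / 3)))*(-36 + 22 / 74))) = -18944 / 1549533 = -0.01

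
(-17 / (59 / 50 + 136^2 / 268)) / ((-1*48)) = 28475 / 5643672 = 0.01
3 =3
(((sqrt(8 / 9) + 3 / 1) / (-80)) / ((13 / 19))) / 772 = -57 / 802880-19 * sqrt(2) / 1204320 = -0.00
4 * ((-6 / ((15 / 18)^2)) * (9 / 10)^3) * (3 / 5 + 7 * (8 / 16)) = -1614006 / 15625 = -103.30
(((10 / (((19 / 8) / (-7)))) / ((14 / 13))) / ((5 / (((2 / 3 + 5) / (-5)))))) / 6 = 884 / 855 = 1.03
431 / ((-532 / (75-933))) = 184899 / 266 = 695.11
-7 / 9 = -0.78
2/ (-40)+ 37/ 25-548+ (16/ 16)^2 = -54557/ 100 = -545.57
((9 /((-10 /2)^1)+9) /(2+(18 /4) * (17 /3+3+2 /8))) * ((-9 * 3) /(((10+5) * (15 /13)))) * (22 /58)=-0.10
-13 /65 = -1 /5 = -0.20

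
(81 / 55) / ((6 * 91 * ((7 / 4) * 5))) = 0.00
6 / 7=0.86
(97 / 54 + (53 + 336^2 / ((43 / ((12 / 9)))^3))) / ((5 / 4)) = 499423802 / 10733445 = 46.53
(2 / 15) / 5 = 2 / 75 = 0.03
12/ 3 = 4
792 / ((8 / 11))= 1089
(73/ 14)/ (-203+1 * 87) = -73/ 1624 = -0.04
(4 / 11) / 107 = 4 / 1177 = 0.00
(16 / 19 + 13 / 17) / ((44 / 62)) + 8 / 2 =44513 / 7106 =6.26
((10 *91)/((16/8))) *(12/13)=420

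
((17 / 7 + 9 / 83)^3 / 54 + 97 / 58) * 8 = 2426076763100 / 153564262803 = 15.80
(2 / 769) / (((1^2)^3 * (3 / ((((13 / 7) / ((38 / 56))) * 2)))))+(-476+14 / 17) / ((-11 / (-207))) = -73295136722 / 8196771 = -8941.95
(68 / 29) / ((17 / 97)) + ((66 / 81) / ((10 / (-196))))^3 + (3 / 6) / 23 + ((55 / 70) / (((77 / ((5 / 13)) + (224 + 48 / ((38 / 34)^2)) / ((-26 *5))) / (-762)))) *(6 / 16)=-69421408471392146341 / 17094581121051000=-4061.02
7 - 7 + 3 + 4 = 7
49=49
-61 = -61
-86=-86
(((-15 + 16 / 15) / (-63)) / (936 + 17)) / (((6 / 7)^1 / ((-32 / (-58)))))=1672 / 11192985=0.00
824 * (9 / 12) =618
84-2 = 82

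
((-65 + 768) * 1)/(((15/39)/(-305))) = -557479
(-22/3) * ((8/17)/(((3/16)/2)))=-5632/153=-36.81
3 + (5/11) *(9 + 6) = 108/11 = 9.82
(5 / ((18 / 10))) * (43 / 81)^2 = 46225 / 59049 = 0.78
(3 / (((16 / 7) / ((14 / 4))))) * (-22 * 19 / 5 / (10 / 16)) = -30723 / 50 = -614.46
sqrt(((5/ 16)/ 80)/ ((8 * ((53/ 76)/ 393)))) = sqrt(791502)/ 1696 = 0.52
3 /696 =1 /232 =0.00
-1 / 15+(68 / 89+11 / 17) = 30512 / 22695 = 1.34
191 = 191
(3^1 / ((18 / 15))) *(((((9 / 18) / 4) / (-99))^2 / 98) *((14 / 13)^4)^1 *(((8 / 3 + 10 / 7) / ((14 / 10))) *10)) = 5375 / 3359116332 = 0.00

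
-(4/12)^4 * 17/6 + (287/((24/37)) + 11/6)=863635/1944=444.26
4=4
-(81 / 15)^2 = -729 / 25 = -29.16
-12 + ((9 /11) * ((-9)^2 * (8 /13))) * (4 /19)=-9276 /2717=-3.41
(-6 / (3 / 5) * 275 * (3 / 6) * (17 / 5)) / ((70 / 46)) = -3072.14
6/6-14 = -13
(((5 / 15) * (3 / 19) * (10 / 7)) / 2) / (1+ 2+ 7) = 1 / 266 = 0.00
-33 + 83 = 50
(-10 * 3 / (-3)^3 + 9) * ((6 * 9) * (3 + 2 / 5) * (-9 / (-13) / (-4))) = -3213 / 10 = -321.30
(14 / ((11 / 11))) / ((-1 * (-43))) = 0.33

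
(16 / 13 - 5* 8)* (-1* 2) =1008 / 13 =77.54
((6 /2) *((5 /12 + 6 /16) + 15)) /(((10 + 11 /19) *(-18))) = -7201 /28944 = -0.25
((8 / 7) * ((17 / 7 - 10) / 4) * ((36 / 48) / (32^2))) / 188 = -159 / 18866176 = -0.00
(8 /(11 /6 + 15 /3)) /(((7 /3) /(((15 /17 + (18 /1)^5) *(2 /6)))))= 220269744 /697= 316025.46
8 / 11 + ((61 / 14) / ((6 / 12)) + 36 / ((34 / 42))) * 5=349047 / 1309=266.65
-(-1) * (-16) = -16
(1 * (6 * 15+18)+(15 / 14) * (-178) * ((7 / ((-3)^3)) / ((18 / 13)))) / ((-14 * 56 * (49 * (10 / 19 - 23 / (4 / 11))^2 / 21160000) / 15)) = -444594928900000 / 1473147483003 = -301.80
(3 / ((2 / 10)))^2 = 225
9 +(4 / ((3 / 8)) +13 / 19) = 20.35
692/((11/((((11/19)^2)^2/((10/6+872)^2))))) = 0.00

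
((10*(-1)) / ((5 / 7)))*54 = -756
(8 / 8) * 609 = 609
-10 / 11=-0.91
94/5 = 18.80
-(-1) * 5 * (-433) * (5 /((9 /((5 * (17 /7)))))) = -920125 /63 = -14605.16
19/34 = 0.56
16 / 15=1.07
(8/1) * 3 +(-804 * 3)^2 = 5817768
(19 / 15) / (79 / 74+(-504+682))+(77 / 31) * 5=76568111 / 6161715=12.43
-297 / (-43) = 297 / 43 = 6.91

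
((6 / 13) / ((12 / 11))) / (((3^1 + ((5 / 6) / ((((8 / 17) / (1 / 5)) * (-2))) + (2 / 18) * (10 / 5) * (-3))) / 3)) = 176 / 299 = 0.59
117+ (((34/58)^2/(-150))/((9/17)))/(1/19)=132742603/1135350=116.92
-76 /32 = -19 /8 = -2.38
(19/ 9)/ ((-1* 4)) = -19/ 36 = -0.53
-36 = -36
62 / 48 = 31 / 24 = 1.29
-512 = -512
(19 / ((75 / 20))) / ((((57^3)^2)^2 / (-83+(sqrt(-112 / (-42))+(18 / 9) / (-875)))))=-96836 / 270846186096186765658125+8 *sqrt(6) / 2785846485560778161055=-0.00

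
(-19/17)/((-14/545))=10355/238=43.51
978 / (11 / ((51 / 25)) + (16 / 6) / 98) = 2444022 / 13543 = 180.46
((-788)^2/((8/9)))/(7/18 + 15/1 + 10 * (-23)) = -12574116/3863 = -3255.01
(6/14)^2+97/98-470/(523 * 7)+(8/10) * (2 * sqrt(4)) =1087889/256270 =4.25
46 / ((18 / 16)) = 368 / 9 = 40.89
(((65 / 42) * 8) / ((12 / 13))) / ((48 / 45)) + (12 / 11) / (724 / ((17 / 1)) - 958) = 361587703 / 28758576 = 12.57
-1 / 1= -1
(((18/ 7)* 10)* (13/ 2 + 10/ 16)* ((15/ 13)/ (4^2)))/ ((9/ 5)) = 21375/ 2912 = 7.34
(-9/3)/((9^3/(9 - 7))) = -2/243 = -0.01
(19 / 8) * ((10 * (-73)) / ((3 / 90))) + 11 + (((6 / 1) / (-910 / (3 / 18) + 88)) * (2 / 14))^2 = -18383320880797 / 353515204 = -52001.50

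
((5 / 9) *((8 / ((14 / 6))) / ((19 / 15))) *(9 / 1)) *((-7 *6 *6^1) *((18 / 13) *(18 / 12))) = -1749600 / 247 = -7083.40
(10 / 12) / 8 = 5 / 48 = 0.10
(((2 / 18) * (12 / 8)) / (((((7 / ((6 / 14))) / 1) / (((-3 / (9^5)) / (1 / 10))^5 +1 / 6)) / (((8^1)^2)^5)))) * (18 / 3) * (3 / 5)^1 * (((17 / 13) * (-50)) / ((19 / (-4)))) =18921710505744056407354601635840 / 209099688230320118448399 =90491337.72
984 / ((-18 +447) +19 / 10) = 9840 / 4309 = 2.28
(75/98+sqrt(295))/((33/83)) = 2075/1078+83 * sqrt(295)/33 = 45.12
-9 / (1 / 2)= -18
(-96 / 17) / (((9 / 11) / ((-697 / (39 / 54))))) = 86592 / 13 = 6660.92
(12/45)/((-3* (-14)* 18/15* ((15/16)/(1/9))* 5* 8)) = 0.00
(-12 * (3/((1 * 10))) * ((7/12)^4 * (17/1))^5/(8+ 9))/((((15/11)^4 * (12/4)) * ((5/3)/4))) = -97572453677076795187962961/67390312367240773632000000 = -1.45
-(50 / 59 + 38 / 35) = -3992 / 2065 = -1.93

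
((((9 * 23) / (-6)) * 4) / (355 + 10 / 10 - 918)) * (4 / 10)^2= 276 / 7025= 0.04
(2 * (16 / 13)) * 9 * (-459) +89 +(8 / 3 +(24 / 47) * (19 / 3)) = -18465119 / 1833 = -10073.71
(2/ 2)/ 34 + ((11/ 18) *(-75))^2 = 1285643/ 612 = 2100.72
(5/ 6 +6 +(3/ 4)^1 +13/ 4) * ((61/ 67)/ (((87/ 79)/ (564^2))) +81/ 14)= 154997099725/ 54404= 2849001.91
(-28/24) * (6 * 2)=-14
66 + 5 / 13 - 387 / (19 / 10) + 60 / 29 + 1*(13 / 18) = -17342707 / 128934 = -134.51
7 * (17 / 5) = 23.80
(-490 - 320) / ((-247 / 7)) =5670 / 247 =22.96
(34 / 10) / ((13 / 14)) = 238 / 65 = 3.66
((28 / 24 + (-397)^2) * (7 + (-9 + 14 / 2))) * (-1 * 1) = -4728305 / 6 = -788050.83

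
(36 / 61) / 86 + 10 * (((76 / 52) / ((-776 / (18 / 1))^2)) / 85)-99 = -4319452510011 / 43633898776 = -98.99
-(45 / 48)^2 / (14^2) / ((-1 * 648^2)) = 25 / 2341011456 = 0.00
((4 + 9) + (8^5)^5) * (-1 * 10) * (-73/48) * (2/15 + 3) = 1800271044747305858688506.00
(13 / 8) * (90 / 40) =117 / 32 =3.66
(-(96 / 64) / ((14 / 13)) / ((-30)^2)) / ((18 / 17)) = -221 / 151200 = -0.00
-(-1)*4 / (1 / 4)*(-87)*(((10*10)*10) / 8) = -174000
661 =661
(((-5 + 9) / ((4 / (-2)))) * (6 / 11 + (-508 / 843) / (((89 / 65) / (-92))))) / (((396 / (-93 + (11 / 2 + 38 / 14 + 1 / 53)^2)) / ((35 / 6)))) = 1175381825698855 / 38557288228536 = 30.48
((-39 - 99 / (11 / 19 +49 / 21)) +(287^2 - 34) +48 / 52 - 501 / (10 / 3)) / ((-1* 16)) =-221498817 / 43160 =-5132.04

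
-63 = -63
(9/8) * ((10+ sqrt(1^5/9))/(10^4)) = 93/80000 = 0.00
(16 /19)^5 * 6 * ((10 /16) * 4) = 15728640 /2476099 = 6.35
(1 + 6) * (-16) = -112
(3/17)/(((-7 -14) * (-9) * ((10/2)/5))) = 1/1071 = 0.00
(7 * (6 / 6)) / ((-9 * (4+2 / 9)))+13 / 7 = 445 / 266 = 1.67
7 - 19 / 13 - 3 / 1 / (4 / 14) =-4.96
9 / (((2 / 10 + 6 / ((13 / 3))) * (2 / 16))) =4680 / 103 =45.44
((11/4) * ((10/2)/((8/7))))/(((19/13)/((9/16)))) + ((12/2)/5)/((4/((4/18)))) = 685403/145920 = 4.70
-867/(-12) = 289/4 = 72.25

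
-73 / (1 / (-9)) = 657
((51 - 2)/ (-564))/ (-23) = 49/ 12972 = 0.00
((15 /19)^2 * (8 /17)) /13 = 1800 /79781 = 0.02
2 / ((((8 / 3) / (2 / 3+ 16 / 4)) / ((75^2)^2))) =221484375 / 2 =110742187.50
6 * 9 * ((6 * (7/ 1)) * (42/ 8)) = 11907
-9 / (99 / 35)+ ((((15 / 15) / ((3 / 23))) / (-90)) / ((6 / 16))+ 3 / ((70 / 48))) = -42157 / 31185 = -1.35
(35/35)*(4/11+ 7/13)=129/143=0.90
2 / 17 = 0.12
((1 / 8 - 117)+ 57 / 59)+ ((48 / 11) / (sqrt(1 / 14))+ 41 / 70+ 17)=-1624299 / 16520+ 48* sqrt(14) / 11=-82.00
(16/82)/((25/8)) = 64/1025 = 0.06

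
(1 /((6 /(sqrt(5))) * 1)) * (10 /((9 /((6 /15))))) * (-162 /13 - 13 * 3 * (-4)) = 1244 * sqrt(5) /117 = 23.77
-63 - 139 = -202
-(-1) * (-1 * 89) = -89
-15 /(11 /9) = -135 /11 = -12.27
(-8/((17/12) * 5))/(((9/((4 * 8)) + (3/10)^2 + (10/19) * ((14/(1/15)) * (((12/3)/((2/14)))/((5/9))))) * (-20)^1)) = 4864/479839977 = 0.00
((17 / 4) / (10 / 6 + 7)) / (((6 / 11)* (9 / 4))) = 187 / 468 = 0.40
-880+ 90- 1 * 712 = -1502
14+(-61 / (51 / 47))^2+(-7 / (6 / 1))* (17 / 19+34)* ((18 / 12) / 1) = 615392587 / 197676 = 3113.14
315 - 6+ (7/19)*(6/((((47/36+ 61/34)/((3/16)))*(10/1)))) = 31822197/102980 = 309.01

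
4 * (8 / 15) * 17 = 544 / 15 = 36.27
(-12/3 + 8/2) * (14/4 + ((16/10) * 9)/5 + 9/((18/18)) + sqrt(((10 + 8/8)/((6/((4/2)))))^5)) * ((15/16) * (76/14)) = 0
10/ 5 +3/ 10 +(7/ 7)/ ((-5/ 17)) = -11/ 10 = -1.10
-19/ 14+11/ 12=-37/ 84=-0.44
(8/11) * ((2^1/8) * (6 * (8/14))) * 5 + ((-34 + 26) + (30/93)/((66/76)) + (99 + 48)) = 142.49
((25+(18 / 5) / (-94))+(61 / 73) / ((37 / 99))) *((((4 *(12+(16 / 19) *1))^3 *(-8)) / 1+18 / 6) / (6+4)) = -128398609448596961 / 43536473650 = -2949219.33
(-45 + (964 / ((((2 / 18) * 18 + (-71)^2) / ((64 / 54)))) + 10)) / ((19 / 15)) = -27.45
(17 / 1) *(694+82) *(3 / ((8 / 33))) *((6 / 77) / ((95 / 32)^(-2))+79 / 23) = 55464096861 / 82432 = 672846.67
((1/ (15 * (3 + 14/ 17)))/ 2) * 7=119/ 1950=0.06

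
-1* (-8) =8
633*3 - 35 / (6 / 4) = 5627 / 3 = 1875.67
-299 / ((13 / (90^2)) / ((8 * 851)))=-1268330400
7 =7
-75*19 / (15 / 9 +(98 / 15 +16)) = -7125 / 121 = -58.88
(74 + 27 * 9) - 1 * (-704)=1021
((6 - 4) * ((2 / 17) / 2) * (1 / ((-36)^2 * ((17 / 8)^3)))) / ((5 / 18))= 128 / 3758445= 0.00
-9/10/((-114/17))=51/380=0.13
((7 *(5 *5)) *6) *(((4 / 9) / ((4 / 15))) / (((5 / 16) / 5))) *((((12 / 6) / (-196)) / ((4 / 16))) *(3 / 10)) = -2400 / 7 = -342.86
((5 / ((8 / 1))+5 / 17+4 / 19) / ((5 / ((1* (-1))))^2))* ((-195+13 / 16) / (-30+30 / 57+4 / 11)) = 2558017 / 8486400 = 0.30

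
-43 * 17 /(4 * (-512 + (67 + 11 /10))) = 3655 /8878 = 0.41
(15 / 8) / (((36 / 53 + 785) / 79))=62805 / 333128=0.19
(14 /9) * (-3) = -14 /3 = -4.67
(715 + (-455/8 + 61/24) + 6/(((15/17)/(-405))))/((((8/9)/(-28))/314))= 20705160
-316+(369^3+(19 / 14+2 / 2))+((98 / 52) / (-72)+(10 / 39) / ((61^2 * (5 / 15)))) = 2449852524458537 / 48759984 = 50243095.33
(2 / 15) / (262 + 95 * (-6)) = -1 / 2310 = -0.00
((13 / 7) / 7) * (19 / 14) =247 / 686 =0.36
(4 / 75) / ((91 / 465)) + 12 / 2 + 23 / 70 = 6007 / 910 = 6.60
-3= -3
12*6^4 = 15552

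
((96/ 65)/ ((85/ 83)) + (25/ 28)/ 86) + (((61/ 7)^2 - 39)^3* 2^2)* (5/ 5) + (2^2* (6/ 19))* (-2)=856520434744767777/ 4248470098600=201606.79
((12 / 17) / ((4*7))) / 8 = 3 / 952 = 0.00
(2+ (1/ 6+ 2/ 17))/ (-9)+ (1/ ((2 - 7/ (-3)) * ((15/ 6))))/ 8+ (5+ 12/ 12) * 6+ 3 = 4625347/ 119340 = 38.76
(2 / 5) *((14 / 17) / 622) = 0.00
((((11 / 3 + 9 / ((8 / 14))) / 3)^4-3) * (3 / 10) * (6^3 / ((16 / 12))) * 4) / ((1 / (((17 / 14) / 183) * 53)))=2650973262373 / 22135680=119760.19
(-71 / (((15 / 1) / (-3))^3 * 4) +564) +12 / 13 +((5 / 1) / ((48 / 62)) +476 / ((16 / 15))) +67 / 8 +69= 10677697 / 9750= 1095.15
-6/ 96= -1/ 16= -0.06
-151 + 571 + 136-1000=-444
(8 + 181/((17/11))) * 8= 17016/17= 1000.94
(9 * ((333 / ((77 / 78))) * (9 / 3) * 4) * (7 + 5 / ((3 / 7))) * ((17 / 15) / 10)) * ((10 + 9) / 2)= 201350448 / 275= 732183.45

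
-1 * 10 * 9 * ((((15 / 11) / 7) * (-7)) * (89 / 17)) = 120150 / 187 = 642.51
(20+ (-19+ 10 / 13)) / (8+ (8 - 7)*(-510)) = -0.00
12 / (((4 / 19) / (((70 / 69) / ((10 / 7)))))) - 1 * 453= -9488 / 23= -412.52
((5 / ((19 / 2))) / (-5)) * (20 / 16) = -5 / 38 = -0.13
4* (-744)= -2976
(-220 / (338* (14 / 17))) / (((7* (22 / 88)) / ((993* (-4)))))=14855280 / 8281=1793.90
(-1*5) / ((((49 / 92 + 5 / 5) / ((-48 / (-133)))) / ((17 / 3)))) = -125120 / 18753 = -6.67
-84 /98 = -6 /7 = -0.86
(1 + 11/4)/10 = 0.38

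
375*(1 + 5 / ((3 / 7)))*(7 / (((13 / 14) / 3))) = 1396500 / 13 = 107423.08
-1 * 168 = -168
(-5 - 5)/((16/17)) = -85/8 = -10.62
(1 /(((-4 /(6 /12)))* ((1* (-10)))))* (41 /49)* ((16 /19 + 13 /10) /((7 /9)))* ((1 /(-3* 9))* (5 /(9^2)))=-16687 /253380960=-0.00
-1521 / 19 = -80.05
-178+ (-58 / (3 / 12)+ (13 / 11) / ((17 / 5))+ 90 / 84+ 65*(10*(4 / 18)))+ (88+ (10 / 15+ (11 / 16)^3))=-8451613697 / 48254976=-175.14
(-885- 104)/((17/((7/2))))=-6923/34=-203.62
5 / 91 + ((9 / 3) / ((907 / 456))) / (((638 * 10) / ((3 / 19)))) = 7238239 / 131646515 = 0.05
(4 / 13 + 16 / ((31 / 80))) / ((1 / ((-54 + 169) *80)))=154228800 / 403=382701.74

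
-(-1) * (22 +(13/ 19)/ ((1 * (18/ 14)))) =3853/ 171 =22.53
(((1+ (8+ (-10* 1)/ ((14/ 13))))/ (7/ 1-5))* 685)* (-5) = 3425/ 7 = 489.29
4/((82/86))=172/41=4.20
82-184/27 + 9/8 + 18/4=80.81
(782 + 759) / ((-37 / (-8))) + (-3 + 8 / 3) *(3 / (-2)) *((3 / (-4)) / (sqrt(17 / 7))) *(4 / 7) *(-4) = 6 *sqrt(119) / 119 + 12328 / 37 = 333.74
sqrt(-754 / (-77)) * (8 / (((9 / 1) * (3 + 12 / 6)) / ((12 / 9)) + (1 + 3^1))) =32 * sqrt(58058) / 11627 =0.66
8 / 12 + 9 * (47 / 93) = 5.22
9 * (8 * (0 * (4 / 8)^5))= 0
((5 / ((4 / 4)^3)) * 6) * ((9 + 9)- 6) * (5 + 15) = 7200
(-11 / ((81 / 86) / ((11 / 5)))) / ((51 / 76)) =-790856 / 20655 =-38.29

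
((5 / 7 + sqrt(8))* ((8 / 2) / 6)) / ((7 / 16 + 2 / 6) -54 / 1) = -64* sqrt(2) / 2555 -32 / 3577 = -0.04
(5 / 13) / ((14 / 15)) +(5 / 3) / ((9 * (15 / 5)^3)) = 55585 / 132678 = 0.42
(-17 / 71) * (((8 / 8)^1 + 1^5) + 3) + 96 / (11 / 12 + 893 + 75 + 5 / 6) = -100817 / 91803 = -1.10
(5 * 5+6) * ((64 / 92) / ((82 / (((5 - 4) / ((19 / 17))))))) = 4216 / 17917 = 0.24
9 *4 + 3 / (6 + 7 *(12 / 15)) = 2103 / 58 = 36.26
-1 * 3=-3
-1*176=-176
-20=-20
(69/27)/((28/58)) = 667/126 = 5.29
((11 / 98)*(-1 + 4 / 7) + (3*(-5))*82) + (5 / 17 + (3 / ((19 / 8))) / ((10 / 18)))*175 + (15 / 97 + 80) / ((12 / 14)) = -22154054107 / 32239599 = -687.17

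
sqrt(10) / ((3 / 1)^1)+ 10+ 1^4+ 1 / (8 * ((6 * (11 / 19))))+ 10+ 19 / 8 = sqrt(10) / 3+ 12361 / 528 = 24.47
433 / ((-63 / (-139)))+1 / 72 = 160501 / 168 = 955.36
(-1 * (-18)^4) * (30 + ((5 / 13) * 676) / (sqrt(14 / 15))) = -13646880 * sqrt(210) / 7- 3149280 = -31401005.64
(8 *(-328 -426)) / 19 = -6032 / 19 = -317.47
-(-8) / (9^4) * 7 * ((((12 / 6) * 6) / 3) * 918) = 7616 / 243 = 31.34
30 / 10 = 3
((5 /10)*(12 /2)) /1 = 3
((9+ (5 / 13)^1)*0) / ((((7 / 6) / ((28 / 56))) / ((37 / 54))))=0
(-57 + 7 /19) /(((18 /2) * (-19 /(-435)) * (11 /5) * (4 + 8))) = -195025 /35739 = -5.46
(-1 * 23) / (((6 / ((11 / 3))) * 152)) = -253 / 2736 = -0.09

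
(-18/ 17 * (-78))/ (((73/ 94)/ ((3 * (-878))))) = -347624784/ 1241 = -280116.67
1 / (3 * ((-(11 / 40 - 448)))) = 0.00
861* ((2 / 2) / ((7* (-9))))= -41 / 3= -13.67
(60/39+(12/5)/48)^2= 170569/67600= 2.52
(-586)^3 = -201230056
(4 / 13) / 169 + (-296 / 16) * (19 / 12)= -1544395 / 52728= -29.29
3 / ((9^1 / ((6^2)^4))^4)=3639076867831001776128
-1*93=-93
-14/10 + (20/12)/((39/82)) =2.10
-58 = -58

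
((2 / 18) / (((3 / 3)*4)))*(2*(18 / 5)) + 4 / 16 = 9 / 20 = 0.45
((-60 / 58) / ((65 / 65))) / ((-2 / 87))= 45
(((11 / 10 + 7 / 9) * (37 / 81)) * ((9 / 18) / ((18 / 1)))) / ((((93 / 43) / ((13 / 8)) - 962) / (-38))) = 66413113 / 70466977080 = 0.00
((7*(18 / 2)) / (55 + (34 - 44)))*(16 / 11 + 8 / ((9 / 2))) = 448 / 99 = 4.53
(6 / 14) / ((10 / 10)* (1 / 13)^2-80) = -507 / 94633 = -0.01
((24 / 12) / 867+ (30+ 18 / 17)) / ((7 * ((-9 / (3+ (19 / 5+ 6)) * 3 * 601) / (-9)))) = 344704 / 10942407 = 0.03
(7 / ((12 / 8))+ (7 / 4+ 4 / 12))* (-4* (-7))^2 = 5292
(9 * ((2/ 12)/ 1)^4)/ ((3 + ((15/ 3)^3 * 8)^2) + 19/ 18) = 1/ 144000584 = 0.00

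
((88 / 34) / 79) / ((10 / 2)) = 44 / 6715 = 0.01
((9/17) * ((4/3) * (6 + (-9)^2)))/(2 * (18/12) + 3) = 174/17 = 10.24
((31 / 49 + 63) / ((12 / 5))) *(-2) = -7795 / 147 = -53.03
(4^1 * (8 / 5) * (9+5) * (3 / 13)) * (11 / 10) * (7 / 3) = 17248 / 325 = 53.07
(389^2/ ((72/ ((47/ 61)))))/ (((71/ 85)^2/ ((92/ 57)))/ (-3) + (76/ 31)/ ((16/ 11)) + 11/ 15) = 36637382773975/ 51465755388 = 711.88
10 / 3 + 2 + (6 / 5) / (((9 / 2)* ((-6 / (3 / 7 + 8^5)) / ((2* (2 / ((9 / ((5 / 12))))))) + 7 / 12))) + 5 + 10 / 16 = 2195936327 / 192351768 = 11.42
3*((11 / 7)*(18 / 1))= 594 / 7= 84.86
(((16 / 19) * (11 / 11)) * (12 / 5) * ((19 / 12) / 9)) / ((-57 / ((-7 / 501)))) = 0.00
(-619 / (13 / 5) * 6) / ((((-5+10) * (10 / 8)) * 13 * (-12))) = 1238 / 845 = 1.47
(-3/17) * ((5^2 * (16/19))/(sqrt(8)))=-300 * sqrt(2)/323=-1.31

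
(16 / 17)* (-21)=-336 / 17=-19.76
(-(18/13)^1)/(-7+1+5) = 18/13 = 1.38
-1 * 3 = -3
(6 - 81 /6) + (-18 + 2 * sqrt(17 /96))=-51 /2 + sqrt(102) /12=-24.66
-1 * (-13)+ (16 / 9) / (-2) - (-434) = 446.11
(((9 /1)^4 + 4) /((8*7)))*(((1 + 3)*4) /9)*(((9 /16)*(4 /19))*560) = 262600 /19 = 13821.05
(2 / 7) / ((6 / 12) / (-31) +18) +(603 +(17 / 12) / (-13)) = 734087399 / 1217580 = 602.91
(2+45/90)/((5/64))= 32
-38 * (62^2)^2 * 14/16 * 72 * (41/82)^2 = -8843637096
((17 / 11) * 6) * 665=67830 / 11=6166.36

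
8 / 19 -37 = -695 / 19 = -36.58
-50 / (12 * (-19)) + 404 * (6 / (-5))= -276211 / 570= -484.58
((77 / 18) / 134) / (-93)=-77 / 224316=-0.00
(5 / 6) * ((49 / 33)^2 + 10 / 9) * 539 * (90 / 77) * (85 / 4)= 53713625 / 1452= 36992.85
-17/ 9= -1.89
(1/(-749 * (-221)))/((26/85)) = 5/253162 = 0.00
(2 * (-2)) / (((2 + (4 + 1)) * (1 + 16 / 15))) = -60 / 217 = -0.28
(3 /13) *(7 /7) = 3 /13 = 0.23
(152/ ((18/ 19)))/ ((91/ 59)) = 85196/ 819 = 104.02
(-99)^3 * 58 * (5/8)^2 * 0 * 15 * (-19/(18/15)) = 0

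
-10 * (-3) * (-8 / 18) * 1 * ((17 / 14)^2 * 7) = -2890 / 21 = -137.62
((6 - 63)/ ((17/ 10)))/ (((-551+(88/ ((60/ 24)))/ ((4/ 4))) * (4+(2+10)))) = 0.00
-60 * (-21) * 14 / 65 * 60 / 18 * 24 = 282240 / 13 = 21710.77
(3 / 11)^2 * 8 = 72 / 121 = 0.60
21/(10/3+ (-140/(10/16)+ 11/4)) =-252/2615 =-0.10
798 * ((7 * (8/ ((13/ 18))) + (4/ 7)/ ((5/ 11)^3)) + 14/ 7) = 111031668/ 1625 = 68327.18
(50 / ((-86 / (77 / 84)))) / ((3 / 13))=-3575 / 1548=-2.31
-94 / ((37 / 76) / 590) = -4214960 / 37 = -113917.84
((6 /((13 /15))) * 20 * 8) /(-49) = -14400 /637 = -22.61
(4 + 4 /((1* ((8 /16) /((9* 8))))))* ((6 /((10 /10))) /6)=580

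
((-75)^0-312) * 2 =-622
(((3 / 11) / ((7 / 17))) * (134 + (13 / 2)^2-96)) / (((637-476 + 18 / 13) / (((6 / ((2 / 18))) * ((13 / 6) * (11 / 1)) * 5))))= 124501455 / 59108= 2106.34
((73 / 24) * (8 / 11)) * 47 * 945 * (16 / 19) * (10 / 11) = 172922400 / 2299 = 75216.35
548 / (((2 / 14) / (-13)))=-49868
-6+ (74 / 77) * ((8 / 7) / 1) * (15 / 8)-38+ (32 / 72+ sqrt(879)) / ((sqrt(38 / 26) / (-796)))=-796 * sqrt(217113) / 19-3184 * sqrt(247) / 171-22606 / 539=-19855.59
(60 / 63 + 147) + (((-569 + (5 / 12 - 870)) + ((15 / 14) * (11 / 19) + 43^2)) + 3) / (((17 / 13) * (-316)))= 1259910665 / 8573712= 146.95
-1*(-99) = 99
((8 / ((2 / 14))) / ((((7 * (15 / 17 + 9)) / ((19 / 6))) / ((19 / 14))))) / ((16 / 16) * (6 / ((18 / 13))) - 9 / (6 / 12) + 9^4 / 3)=6137 / 3833760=0.00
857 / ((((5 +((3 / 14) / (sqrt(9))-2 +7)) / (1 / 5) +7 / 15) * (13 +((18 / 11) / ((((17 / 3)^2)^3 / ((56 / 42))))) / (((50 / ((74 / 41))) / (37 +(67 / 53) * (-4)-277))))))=1.30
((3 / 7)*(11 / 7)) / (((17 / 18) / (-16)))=-9504 / 833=-11.41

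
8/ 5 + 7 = 43/ 5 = 8.60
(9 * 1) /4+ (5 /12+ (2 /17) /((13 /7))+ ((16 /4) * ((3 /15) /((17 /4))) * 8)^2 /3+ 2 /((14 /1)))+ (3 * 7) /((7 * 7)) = 2667598 /657475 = 4.06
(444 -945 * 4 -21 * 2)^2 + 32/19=216806828/19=11410885.68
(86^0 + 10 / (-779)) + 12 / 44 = 10796 / 8569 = 1.26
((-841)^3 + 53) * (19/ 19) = -594823268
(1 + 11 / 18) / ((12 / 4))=29 / 54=0.54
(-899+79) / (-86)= 9.53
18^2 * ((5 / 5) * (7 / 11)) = 2268 / 11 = 206.18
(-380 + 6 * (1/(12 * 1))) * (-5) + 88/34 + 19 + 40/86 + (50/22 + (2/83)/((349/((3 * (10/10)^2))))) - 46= 873848599337/465847294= 1875.83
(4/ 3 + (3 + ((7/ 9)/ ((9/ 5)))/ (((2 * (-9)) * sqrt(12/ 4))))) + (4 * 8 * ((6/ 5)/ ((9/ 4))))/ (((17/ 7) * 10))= 6421/ 1275 - 35 * sqrt(3)/ 4374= 5.02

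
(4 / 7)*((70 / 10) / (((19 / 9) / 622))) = 22392 / 19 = 1178.53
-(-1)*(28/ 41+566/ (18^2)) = 2.43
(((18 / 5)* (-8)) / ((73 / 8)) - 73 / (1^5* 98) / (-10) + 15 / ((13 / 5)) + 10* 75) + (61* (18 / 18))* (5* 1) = 983670581 / 930020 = 1057.69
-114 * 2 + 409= 181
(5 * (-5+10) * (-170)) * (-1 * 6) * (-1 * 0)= 0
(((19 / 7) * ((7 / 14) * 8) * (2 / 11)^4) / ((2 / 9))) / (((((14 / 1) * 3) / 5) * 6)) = 760 / 717409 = 0.00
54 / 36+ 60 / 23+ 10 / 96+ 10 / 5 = 6859 / 1104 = 6.21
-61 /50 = -1.22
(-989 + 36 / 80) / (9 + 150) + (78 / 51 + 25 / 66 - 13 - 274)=-57743289 / 198220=-291.31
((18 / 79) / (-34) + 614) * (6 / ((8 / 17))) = 2473779 / 316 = 7828.41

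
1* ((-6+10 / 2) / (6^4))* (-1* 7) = 7 / 1296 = 0.01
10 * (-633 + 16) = -6170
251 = 251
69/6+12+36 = 119/2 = 59.50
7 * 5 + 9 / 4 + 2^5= 277 / 4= 69.25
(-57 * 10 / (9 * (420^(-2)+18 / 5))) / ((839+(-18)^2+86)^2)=-0.00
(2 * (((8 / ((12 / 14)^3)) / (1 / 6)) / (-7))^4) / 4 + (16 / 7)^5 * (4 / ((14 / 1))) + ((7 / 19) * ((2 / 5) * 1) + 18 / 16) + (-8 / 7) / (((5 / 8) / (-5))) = 4140163428480983 / 586640267640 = 7057.41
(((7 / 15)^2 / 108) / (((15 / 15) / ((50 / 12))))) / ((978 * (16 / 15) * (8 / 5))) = 1225 / 243357696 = 0.00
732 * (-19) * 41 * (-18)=10264104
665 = 665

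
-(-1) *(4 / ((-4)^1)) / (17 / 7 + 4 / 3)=-21 / 79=-0.27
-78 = -78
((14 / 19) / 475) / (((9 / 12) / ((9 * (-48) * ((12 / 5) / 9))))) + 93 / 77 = 3368721 / 3474625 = 0.97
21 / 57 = 7 / 19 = 0.37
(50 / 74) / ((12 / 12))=25 / 37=0.68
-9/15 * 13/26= -3/10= -0.30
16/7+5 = 51/7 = 7.29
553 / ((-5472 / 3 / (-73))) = 40369 / 1824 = 22.13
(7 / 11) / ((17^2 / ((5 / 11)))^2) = 175 / 111166451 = 0.00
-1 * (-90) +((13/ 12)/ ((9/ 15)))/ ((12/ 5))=39205/ 432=90.75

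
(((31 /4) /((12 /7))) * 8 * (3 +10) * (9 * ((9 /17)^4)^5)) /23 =102890322779998788442863 /186954644705788336030473646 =0.00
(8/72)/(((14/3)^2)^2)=9/38416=0.00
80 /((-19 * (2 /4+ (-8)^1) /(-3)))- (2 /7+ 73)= -9971 /133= -74.97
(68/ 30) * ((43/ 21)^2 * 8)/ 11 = 502928/ 72765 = 6.91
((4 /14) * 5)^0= 1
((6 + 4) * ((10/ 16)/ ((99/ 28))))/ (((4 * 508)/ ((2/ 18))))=175/ 1810512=0.00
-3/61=-0.05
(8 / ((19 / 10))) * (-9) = -720 / 19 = -37.89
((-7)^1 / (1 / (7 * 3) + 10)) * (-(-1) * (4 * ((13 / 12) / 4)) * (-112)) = 84.53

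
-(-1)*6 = 6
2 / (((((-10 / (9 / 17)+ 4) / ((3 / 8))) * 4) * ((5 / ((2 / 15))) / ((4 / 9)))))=-1 / 6700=-0.00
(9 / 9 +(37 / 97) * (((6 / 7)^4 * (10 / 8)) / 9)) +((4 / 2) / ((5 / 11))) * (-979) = -5014937801 / 1164485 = -4306.57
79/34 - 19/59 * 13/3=5585/6018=0.93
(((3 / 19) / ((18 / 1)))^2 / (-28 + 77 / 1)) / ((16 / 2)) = 1 / 5094432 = 0.00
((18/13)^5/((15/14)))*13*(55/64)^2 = 83357505/1827904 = 45.60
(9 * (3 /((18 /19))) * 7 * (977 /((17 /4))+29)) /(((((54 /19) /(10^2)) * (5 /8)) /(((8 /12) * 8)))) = 263616640 /17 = 15506861.18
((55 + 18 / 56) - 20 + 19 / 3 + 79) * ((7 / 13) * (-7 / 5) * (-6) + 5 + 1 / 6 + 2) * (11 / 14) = 101652023 / 91728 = 1108.19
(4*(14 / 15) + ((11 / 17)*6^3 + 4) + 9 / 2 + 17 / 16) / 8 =624487 / 32640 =19.13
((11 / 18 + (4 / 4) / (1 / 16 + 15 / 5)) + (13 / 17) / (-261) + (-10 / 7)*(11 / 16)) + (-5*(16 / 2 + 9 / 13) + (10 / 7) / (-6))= -43.75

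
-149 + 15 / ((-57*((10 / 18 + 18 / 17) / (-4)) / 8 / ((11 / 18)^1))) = -684297 / 4693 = -145.81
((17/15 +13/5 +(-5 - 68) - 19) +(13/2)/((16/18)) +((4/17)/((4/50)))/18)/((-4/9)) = 988879/5440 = 181.78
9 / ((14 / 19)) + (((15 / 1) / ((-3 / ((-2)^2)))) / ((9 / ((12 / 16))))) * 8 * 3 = -389 / 14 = -27.79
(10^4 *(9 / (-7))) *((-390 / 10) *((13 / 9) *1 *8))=40560000 / 7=5794285.71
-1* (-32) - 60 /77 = 2404 /77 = 31.22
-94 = -94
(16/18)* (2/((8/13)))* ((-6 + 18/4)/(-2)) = 13/6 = 2.17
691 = 691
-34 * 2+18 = -50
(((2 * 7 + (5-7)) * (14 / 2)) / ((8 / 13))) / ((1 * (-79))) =-273 / 158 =-1.73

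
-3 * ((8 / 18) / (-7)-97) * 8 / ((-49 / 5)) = -244600 / 1029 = -237.71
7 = 7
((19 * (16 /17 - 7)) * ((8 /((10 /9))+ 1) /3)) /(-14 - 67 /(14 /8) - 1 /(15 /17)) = 561659 /95353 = 5.89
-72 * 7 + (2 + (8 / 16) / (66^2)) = -4373423 / 8712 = -502.00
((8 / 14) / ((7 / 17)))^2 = 4624 / 2401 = 1.93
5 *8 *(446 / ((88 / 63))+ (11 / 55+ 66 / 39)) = 1837194 / 143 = 12847.51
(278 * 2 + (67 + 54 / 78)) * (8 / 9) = 64864 / 117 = 554.39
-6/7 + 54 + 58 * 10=4432/7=633.14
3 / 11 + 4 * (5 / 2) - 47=-404 / 11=-36.73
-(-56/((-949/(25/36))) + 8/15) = -24526/42705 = -0.57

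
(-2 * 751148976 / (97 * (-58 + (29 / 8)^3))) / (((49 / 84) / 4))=12306824822784 / 1201151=10245859.87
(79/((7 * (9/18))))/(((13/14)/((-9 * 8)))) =-22752/13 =-1750.15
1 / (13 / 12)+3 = 3.92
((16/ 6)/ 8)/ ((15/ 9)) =1/ 5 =0.20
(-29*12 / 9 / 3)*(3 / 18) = -58 / 27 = -2.15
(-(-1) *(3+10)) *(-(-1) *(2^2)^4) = 3328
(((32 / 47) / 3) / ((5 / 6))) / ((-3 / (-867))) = 18496 / 235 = 78.71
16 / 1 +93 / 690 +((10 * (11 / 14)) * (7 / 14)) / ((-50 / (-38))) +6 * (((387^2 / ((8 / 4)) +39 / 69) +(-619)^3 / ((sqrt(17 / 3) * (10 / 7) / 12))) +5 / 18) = 1085134796 / 2415-59768518068 * sqrt(51) / 85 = -5021110598.97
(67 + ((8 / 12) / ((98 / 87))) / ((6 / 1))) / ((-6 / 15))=-98635 / 588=-167.75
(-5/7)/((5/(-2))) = 2/7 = 0.29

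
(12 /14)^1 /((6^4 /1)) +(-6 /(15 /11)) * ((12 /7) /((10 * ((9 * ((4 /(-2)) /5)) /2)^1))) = 3173 /7560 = 0.42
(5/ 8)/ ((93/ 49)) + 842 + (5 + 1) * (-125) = 68693/ 744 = 92.33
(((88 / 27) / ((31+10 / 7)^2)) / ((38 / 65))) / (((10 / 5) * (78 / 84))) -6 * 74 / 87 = -3910099456 / 766596933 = -5.10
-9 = -9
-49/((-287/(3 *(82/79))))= 42/79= 0.53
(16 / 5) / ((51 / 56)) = 896 / 255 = 3.51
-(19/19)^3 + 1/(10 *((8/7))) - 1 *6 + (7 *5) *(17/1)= 47047/80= 588.09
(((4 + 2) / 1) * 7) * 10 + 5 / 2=422.50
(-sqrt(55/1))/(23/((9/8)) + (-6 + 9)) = -9 * sqrt(55)/211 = -0.32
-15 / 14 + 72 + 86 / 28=74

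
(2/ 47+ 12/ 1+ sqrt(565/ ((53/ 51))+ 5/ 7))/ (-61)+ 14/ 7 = 5168/ 2867 - sqrt(74930870)/ 22631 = 1.42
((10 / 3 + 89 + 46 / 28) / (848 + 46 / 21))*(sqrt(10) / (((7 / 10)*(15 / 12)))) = 0.40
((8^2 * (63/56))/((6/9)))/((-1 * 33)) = -36/11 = -3.27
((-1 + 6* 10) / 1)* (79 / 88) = 4661 / 88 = 52.97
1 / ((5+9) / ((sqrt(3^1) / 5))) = sqrt(3) / 70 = 0.02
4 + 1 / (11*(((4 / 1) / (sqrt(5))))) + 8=sqrt(5) / 44 + 12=12.05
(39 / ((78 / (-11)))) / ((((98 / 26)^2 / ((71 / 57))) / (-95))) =659945 / 14406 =45.81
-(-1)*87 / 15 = 29 / 5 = 5.80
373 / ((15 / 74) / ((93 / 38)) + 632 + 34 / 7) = 2994817 / 5113991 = 0.59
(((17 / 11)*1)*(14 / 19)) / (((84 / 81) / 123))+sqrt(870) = sqrt(870)+56457 / 418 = 164.56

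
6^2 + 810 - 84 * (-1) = 930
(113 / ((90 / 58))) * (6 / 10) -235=-14348 / 75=-191.31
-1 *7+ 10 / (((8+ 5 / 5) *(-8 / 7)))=-287 / 36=-7.97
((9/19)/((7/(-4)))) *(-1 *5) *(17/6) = 3.83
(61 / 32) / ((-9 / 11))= -671 / 288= -2.33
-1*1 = -1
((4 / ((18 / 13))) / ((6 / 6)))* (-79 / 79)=-26 / 9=-2.89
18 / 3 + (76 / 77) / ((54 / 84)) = 746 / 99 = 7.54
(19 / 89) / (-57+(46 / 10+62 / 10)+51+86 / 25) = 475 / 18334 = 0.03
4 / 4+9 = 10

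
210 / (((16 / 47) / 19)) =93765 / 8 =11720.62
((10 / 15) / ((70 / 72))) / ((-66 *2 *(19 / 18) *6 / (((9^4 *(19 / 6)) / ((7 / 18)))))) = -118098 / 2695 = -43.82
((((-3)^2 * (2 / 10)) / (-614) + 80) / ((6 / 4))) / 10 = 245591 / 46050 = 5.33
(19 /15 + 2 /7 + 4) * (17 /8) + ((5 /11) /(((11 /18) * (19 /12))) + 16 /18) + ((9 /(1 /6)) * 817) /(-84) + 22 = -2839134373 /5793480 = -490.06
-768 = -768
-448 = -448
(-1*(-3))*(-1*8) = -24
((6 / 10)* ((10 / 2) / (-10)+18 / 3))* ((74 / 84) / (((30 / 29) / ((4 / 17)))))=11803 / 17850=0.66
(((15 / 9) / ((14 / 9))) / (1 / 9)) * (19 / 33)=5.55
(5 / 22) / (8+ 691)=5 / 15378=0.00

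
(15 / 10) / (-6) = -0.25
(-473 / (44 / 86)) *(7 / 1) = -12943 / 2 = -6471.50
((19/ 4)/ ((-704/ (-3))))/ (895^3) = 57/ 2018839328000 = 0.00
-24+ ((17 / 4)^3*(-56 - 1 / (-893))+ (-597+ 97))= -275632039 / 57152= -4822.79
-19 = -19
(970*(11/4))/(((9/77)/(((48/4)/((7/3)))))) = 117370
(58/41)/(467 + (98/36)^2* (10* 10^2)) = 4698/26161157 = 0.00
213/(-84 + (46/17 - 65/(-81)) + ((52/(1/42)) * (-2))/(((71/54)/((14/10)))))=-104121855/2312917343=-0.05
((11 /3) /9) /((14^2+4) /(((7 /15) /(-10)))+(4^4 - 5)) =-77 /762561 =-0.00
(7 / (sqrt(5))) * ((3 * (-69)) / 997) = -1449 * sqrt(5) / 4985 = -0.65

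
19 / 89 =0.21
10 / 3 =3.33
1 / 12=0.08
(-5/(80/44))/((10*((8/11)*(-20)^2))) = -121/128000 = -0.00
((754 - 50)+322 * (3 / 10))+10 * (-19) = 3053 / 5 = 610.60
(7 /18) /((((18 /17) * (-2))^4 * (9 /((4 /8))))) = 584647 /544195584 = 0.00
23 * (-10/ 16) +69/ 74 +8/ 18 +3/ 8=-8407/ 666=-12.62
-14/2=-7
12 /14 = 6 /7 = 0.86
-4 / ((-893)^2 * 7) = -4 / 5582143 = -0.00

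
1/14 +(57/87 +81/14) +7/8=7.39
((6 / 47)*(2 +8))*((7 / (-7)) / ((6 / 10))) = -100 / 47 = -2.13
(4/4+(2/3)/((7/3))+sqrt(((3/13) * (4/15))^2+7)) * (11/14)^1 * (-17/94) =-187 * sqrt(29591)/85540 - 1683/9212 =-0.56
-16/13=-1.23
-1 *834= -834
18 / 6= 3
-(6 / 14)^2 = -9 / 49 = -0.18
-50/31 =-1.61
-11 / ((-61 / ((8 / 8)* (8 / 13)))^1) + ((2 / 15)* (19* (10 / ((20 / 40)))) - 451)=-952129 / 2379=-400.22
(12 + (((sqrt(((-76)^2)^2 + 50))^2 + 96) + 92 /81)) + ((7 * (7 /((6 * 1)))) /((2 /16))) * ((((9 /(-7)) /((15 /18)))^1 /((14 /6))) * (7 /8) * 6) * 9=33360293.94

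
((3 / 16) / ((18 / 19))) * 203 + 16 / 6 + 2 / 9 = 12403 / 288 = 43.07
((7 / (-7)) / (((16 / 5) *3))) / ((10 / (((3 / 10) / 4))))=-1 / 1280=-0.00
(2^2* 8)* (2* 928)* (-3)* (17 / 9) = -1009664 / 3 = -336554.67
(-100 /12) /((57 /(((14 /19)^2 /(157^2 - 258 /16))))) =-39200 /12164896053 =-0.00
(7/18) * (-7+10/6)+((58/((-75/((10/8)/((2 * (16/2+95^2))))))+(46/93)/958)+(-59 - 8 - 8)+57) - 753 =-18664766945263/24143583060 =-773.07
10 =10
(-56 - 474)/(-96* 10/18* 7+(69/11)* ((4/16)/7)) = 489720/344753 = 1.42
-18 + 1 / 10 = -17.90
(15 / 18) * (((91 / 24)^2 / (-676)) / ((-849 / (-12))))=-245 / 978048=-0.00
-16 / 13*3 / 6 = -8 / 13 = -0.62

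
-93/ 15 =-31/ 5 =-6.20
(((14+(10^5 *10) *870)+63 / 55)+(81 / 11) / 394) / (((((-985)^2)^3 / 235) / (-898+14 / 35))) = -180761608350683916 / 899608631007688515625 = -0.00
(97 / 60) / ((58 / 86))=2.40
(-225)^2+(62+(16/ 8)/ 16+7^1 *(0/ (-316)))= 405497/ 8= 50687.12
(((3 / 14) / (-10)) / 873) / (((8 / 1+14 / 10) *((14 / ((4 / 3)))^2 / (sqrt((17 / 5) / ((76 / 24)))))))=-sqrt(9690) / 4010985405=-0.00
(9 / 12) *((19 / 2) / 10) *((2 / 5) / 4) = 57 / 800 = 0.07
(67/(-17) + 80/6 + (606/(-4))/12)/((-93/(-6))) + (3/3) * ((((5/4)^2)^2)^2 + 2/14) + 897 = 654857745883/725286912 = 902.89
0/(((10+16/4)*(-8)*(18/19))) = 0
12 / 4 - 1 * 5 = -2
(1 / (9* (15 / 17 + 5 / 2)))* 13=442 / 1035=0.43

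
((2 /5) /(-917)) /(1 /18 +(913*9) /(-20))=72 /67805731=0.00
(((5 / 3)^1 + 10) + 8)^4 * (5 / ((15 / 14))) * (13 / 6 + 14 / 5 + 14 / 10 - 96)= -228085086103 / 3645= -62574783.57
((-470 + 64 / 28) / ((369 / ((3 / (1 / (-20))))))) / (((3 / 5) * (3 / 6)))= 654800 / 2583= 253.50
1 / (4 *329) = 1 / 1316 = 0.00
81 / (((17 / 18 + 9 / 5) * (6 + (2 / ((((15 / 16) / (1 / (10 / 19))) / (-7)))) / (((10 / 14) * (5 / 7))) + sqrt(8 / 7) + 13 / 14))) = -244548453712500 / 403184337364783-1435218750000 * sqrt(14) / 403184337364783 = -0.62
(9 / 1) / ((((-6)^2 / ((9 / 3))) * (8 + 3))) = 3 / 44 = 0.07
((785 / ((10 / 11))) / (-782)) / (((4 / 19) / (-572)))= 4692259 / 1564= 3000.17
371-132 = 239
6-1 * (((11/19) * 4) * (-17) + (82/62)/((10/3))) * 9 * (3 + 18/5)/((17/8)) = 274199034/250325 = 1095.37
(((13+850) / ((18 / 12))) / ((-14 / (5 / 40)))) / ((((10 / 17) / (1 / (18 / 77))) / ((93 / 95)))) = -5002811 / 136800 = -36.57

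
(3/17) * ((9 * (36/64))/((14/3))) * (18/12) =0.29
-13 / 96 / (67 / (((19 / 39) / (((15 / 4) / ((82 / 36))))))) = -779 / 1302480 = -0.00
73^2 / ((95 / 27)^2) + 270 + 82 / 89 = 563361649 / 803225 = 701.37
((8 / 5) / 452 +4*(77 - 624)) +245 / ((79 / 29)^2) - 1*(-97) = -7256783108 / 3526165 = -2057.98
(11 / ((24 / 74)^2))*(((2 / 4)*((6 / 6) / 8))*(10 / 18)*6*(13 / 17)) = 978835 / 58752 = 16.66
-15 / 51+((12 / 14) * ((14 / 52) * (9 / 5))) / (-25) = -8584 / 27625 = -0.31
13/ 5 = 2.60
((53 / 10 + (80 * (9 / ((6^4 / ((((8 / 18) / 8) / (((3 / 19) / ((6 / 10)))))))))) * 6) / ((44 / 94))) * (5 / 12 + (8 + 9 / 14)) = 57978307 / 498960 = 116.20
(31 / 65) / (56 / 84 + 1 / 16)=1488 / 2275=0.65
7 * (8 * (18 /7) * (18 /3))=864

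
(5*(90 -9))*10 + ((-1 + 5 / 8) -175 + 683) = 36461 / 8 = 4557.62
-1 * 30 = -30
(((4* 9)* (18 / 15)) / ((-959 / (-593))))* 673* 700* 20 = 34481289600 / 137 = 251688245.26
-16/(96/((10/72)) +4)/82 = -10/35629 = -0.00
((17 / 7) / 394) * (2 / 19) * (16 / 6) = 136 / 78603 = 0.00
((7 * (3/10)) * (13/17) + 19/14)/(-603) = -1763/358785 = -0.00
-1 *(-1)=1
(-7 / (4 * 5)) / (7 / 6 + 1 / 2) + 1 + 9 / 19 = 2401 / 1900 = 1.26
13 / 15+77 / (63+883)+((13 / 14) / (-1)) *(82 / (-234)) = 17249 / 13545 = 1.27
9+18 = 27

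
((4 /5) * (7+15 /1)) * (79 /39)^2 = 549208 /7605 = 72.22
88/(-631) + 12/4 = 1805/631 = 2.86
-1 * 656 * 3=-1968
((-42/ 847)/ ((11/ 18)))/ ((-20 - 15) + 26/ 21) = 2268/ 943679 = 0.00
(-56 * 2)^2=12544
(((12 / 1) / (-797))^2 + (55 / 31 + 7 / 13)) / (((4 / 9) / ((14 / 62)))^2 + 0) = 0.60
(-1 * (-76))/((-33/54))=-1368/11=-124.36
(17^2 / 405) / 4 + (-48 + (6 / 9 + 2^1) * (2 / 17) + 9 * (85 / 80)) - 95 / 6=-5924263 / 110160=-53.78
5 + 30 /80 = 43 /8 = 5.38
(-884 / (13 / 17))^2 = 1336336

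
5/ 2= 2.50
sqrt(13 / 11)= sqrt(143) / 11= 1.09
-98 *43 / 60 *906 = -63631.40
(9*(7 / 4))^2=3969 / 16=248.06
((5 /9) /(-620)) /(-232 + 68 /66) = 0.00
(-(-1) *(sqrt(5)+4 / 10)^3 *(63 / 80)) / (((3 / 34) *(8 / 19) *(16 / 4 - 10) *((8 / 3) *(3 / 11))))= -3407327 *sqrt(5) / 128000 - 9426109 / 320000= -88.98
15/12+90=365/4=91.25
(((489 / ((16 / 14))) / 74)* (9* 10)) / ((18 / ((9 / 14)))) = 22005 / 1184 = 18.59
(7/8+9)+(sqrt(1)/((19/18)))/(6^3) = 4505/456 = 9.88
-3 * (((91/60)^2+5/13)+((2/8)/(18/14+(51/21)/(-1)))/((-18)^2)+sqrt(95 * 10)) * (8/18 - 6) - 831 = -158963515/202176+250 * sqrt(38)/3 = -272.56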